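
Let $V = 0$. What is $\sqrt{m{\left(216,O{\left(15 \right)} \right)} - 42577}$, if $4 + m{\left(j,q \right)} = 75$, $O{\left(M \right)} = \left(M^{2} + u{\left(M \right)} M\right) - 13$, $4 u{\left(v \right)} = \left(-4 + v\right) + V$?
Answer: $i \sqrt{42506} \approx 206.17 i$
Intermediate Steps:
$u{\left(v \right)} = -1 + \frac{v}{4}$ ($u{\left(v \right)} = \frac{\left(-4 + v\right) + 0}{4} = \frac{-4 + v}{4} = -1 + \frac{v}{4}$)
$O{\left(M \right)} = -13 + M^{2} + M \left(-1 + \frac{M}{4}\right)$ ($O{\left(M \right)} = \left(M^{2} + \left(-1 + \frac{M}{4}\right) M\right) - 13 = \left(M^{2} + M \left(-1 + \frac{M}{4}\right)\right) - 13 = -13 + M^{2} + M \left(-1 + \frac{M}{4}\right)$)
$m{\left(j,q \right)} = 71$ ($m{\left(j,q \right)} = -4 + 75 = 71$)
$\sqrt{m{\left(216,O{\left(15 \right)} \right)} - 42577} = \sqrt{71 - 42577} = \sqrt{-42506} = i \sqrt{42506}$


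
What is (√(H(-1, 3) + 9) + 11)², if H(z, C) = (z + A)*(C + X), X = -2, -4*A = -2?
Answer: (22 + √34)²/4 ≈ 193.64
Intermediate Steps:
A = ½ (A = -¼*(-2) = ½ ≈ 0.50000)
H(z, C) = (½ + z)*(-2 + C) (H(z, C) = (z + ½)*(C - 2) = (½ + z)*(-2 + C))
(√(H(-1, 3) + 9) + 11)² = (√((-1 + (½)*3 - 2*(-1) + 3*(-1)) + 9) + 11)² = (√((-1 + 3/2 + 2 - 3) + 9) + 11)² = (√(-½ + 9) + 11)² = (√(17/2) + 11)² = (√34/2 + 11)² = (11 + √34/2)²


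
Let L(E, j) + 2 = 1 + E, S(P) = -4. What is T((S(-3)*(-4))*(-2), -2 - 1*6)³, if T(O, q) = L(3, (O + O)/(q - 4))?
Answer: 8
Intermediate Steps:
L(E, j) = -1 + E (L(E, j) = -2 + (1 + E) = -1 + E)
T(O, q) = 2 (T(O, q) = -1 + 3 = 2)
T((S(-3)*(-4))*(-2), -2 - 1*6)³ = 2³ = 8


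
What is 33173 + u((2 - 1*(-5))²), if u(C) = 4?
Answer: 33177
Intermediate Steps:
33173 + u((2 - 1*(-5))²) = 33173 + 4 = 33177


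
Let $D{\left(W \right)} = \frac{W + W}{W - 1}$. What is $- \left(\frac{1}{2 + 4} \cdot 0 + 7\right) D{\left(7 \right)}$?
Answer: $- \frac{49}{3} \approx -16.333$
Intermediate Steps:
$D{\left(W \right)} = \frac{2 W}{-1 + W}$
$- \left(\frac{1}{2 + 4} \cdot 0 + 7\right) D{\left(7 \right)} = - \left(\frac{1}{2 + 4} \cdot 0 + 7\right) 2 \cdot 7 \frac{1}{-1 + 7} = - \left(\frac{1}{6} \cdot 0 + 7\right) 2 \cdot 7 \cdot \frac{1}{6} = - \frac{\left(0 + 7\right) 7}{3} = - \frac{7 \cdot 7}{3} = \left(-1\right) \frac{49}{3} = - \frac{49}{3}$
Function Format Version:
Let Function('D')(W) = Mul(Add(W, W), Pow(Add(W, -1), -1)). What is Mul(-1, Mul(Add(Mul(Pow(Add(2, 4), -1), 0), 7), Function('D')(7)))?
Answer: Rational(-49, 3) ≈ -16.333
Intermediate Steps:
Function('D')(W) = Mul(2, W, Pow(Add(-1, W), -1)) (Function('D')(W) = Mul(Mul(2, W), Pow(Add(-1, W), -1)) = Mul(2, W, Pow(Add(-1, W), -1)))
Mul(-1, Mul(Add(Mul(Pow(Add(2, 4), -1), 0), 7), Function('D')(7))) = Mul(-1, Mul(Add(Mul(Pow(Add(2, 4), -1), 0), 7), Mul(2, 7, Pow(Add(-1, 7), -1)))) = Mul(-1, Mul(Add(Mul(Pow(6, -1), 0), 7), Mul(2, 7, Pow(6, -1)))) = Mul(-1, Mul(Add(Mul(Rational(1, 6), 0), 7), Mul(2, 7, Rational(1, 6)))) = Mul(-1, Mul(Add(0, 7), Rational(7, 3))) = Mul(-1, Mul(7, Rational(7, 3))) = Mul(-1, Rational(49, 3)) = Rational(-49, 3)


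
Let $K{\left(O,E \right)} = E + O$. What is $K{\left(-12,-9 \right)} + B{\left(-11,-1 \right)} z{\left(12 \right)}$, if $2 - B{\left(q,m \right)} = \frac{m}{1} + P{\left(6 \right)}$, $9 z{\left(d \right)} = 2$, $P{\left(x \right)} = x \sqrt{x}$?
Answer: $- \frac{61}{3} - \frac{4 \sqrt{6}}{3} \approx -23.599$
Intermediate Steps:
$P{\left(x \right)} = x^{\frac{3}{2}}$
$z{\left(d \right)} = \frac{2}{9}$ ($z{\left(d \right)} = \frac{1}{9} \cdot 2 = \frac{2}{9}$)
$B{\left(q,m \right)} = 2 - m - 6 \sqrt{6}$ ($B{\left(q,m \right)} = 2 - \left(\frac{m}{1} + 6^{\frac{3}{2}}\right) = 2 - \left(m 1 + 6 \sqrt{6}\right) = 2 - \left(m + 6 \sqrt{6}\right) = 2 - m - 6 \sqrt{6}$)
$K{\left(-12,-9 \right)} + B{\left(-11,-1 \right)} z{\left(12 \right)} = \left(-9 - 12\right) + \left(2 - -1 - 6 \sqrt{6}\right) \frac{2}{9} = -21 + \left(2 + 1 - 6 \sqrt{6}\right) \frac{2}{9} = -21 + \left(3 - 6 \sqrt{6}\right) \frac{2}{9} = -21 + \left(\frac{2}{3} - \frac{4 \sqrt{6}}{3}\right) = - \frac{61}{3} - \frac{4 \sqrt{6}}{3}$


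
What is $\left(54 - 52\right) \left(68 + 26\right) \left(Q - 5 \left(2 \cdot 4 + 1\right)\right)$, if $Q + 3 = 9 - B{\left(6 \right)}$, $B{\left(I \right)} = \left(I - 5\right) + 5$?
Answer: $-8460$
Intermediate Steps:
$B{\left(I \right)} = I$ ($B{\left(I \right)} = \left(-5 + I\right) + 5 = I$)
$Q = 0$ ($Q = -3 + \left(9 - 6\right) = -3 + 3 = 0$)
$\left(54 - 52\right) \left(68 + 26\right) \left(Q - 5 \left(2 \cdot 4 + 1\right)\right) = \left(54 - 52\right) \left(68 + 26\right) \left(0 - 5 \left(2 \cdot 4 + 1\right)\right) = 2 \cdot 94 \left(0 - 5 \left(8 + 1\right)\right) = 188 \left(0 - 45\right) = 188 \left(-45\right) = -8460$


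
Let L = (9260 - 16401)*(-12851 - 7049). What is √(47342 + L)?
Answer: √142153242 ≈ 11923.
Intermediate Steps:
L = 142105900 (L = -7141*(-19900) = 142105900)
√(47342 + L) = √(47342 + 142105900) = √142153242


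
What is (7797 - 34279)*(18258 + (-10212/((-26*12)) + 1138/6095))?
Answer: -38379855377013/79235 ≈ -4.8438e+8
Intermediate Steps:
(7797 - 34279)*(18258 + (-10212/((-26*12)) + 1138/6095)) = -26482*(18258 + (-10212/(-312) + 1138*(1/6095))) = -26482*(18258 + (-10212*(-1/312) + 1138/6095)) = -26482*(18258 + (851/26 + 1138/6095)) = -26482*(18258 + 5216433/158470) = -26482*2898561693/158470 = -38379855377013/79235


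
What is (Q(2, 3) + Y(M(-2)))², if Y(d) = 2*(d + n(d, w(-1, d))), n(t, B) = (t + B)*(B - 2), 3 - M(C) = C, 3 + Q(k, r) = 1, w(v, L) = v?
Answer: 256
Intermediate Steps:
Q(k, r) = -2 (Q(k, r) = -3 + 1 = -2)
M(C) = 3 - C
n(t, B) = (-2 + B)*(B + t) (n(t, B) = (B + t)*(-2 + B) = (-2 + B)*(B + t))
Y(d) = 6 - 4*d (Y(d) = 2*(d + ((-1)² - 2*(-1) - 2*d - d)) = 2*(d + (1 + 2 - 2*d - d)) = 2*(d + (3 - 3*d)) = 2*(3 - 2*d) = 6 - 4*d)
(Q(2, 3) + Y(M(-2)))² = (-2 + (6 - 4*(3 - 1*(-2))))² = (-2 + (6 - 4*(3 + 2)))² = (-2 + (6 - 4*5))² = (-2 + (6 - 20))² = (-2 - 14)² = (-16)² = 256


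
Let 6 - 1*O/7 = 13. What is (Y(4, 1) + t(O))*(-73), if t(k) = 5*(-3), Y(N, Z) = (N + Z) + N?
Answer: 438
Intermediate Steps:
Y(N, Z) = Z + 2*N
O = -49 (O = 42 - 7*13 = 42 - 91 = -49)
t(k) = -15
(Y(4, 1) + t(O))*(-73) = ((1 + 2*4) - 15)*(-73) = ((1 + 8) - 15)*(-73) = (9 - 15)*(-73) = -6*(-73) = 438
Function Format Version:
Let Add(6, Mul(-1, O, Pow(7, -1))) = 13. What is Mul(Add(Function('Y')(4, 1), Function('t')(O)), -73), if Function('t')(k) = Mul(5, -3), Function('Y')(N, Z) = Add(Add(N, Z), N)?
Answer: 438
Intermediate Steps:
Function('Y')(N, Z) = Add(Z, Mul(2, N))
O = -49 (O = Add(42, Mul(-7, 13)) = Add(42, -91) = -49)
Function('t')(k) = -15
Mul(Add(Function('Y')(4, 1), Function('t')(O)), -73) = Mul(Add(Add(1, Mul(2, 4)), -15), -73) = Mul(Add(Add(1, 8), -15), -73) = Mul(Add(9, -15), -73) = Mul(-6, -73) = 438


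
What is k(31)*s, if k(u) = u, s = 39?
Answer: 1209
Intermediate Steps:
k(31)*s = 31*39 = 1209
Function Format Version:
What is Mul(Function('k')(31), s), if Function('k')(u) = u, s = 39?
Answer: 1209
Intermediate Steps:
Mul(Function('k')(31), s) = Mul(31, 39) = 1209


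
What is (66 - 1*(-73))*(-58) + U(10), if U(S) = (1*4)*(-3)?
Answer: -8074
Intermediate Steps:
U(S) = -12 (U(S) = 4*(-3) = -12)
(66 - 1*(-73))*(-58) + U(10) = (66 - 1*(-73))*(-58) - 12 = (66 + 73)*(-58) - 12 = 139*(-58) - 12 = -8062 - 12 = -8074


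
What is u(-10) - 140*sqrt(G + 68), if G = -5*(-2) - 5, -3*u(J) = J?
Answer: 10/3 - 140*sqrt(73) ≈ -1192.8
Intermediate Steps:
u(J) = -J/3
G = 5 (G = 10 - 5 = 5)
u(-10) - 140*sqrt(G + 68) = -1/3*(-10) - 140*sqrt(5 + 68) = 10/3 - 140*sqrt(73)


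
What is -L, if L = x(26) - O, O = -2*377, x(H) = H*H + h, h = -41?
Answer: -1389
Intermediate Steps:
x(H) = -41 + H² (x(H) = H*H - 41 = H² - 41 = -41 + H²)
O = -754
L = 1389 (L = (-41 + 26²) - 1*(-754) = (-41 + 676) + 754 = 635 + 754 = 1389)
-L = -1*1389 = -1389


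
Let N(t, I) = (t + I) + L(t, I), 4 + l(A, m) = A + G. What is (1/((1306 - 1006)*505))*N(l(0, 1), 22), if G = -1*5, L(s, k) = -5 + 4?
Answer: 1/12625 ≈ 7.9208e-5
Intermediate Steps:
L(s, k) = -1
G = -5
l(A, m) = -9 + A (l(A, m) = -4 + (A - 5) = -4 + (-5 + A) = -9 + A)
N(t, I) = -1 + I + t (N(t, I) = (t + I) - 1 = (I + t) - 1 = -1 + I + t)
(1/((1306 - 1006)*505))*N(l(0, 1), 22) = (1/((1306 - 1006)*505))*(-1 + 22 + (-9 + 0)) = ((1/505)/300)*(-1 + 22 - 9) = ((1/300)*(1/505))*12 = (1/151500)*12 = 1/12625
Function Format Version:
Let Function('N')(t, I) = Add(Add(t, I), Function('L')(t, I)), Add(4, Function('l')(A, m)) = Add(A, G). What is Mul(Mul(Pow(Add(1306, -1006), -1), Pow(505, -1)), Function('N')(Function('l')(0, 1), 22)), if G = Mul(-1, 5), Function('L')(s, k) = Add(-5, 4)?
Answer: Rational(1, 12625) ≈ 7.9208e-5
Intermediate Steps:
Function('L')(s, k) = -1
G = -5
Function('l')(A, m) = Add(-9, A) (Function('l')(A, m) = Add(-4, Add(A, -5)) = Add(-4, Add(-5, A)) = Add(-9, A))
Function('N')(t, I) = Add(-1, I, t) (Function('N')(t, I) = Add(Add(t, I), -1) = Add(Add(I, t), -1) = Add(-1, I, t))
Mul(Mul(Pow(Add(1306, -1006), -1), Pow(505, -1)), Function('N')(Function('l')(0, 1), 22)) = Mul(Mul(Pow(Add(1306, -1006), -1), Pow(505, -1)), Add(-1, 22, Add(-9, 0))) = Mul(Mul(Pow(300, -1), Rational(1, 505)), Add(-1, 22, -9)) = Mul(Mul(Rational(1, 300), Rational(1, 505)), 12) = Mul(Rational(1, 151500), 12) = Rational(1, 12625)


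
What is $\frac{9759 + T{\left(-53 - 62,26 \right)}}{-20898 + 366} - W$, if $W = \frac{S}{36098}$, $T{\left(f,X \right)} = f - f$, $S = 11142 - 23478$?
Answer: $- \frac{16499605}{123527356} \approx -0.13357$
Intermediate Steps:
$S = -12336$ ($S = 11142 - 23478 = -12336$)
$T{\left(f,X \right)} = 0$
$W = - \frac{6168}{18049}$ ($W = - \frac{12336}{36098} = \left(-12336\right) \frac{1}{36098} = - \frac{6168}{18049} \approx -0.34174$)
$\frac{9759 + T{\left(-53 - 62,26 \right)}}{-20898 + 366} - W = \frac{9759 + 0}{-20898 + 366} - - \frac{6168}{18049} = \frac{9759}{-20532} + \frac{6168}{18049} = 9759 \left(- \frac{1}{20532}\right) + \frac{6168}{18049} = - \frac{3253}{6844} + \frac{6168}{18049} = - \frac{16499605}{123527356}$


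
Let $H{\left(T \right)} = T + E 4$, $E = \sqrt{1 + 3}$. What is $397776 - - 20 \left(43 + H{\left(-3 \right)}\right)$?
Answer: $398736$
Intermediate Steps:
$E = 2$ ($E = \sqrt{4} = 2$)
$H{\left(T \right)} = 8 + T$ ($H{\left(T \right)} = T + 2 \cdot 4 = T + 8 = 8 + T$)
$397776 - - 20 \left(43 + H{\left(-3 \right)}\right) = 397776 - - 20 \left(43 + \left(8 - 3\right)\right) = 397776 - - 20 \left(43 + 5\right) = 397776 - \left(-20\right) 48 = 397776 - -960 = 397776 + 960 = 398736$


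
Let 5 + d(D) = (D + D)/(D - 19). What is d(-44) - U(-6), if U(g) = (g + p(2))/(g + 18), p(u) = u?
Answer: -206/63 ≈ -3.2698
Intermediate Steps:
d(D) = -5 + 2*D/(-19 + D) (d(D) = -5 + (D + D)/(D - 19) = -5 + (2*D)/(-19 + D) = -5 + 2*D/(-19 + D))
U(g) = (2 + g)/(18 + g) (U(g) = (g + 2)/(g + 18) = (2 + g)/(18 + g))
d(-44) - U(-6) = (95 - 3*(-44))/(-19 - 44) - (2 - 6)/(18 - 6) = (95 + 132)/(-63) - (-4)/12 = -1/63*227 - (-4)/12 = -227/63 - 1*(-⅓) = -227/63 + ⅓ = -206/63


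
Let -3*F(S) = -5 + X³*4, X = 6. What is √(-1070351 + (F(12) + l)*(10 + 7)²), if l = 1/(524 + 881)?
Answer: I*√20486254081395/4215 ≈ 1073.8*I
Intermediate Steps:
F(S) = -859/3 (F(S) = -(-5 + 6³*4)/3 = -(-5 + 216*4)/3 = -(-5 + 864)/3 = -⅓*859 = -859/3)
l = 1/1405 ≈ 0.00071174
√(-1070351 + (F(12) + l)*(10 + 7)²) = √(-1070351 + (-859/3 + 1/1405)*(10 + 7)²) = √(-1070351 - 1206892/4215*17²) = √(-1070351 - 1206892/4215*289) = √(-1070351 - 348791788/4215) = √(-4860321253/4215) = I*√20486254081395/4215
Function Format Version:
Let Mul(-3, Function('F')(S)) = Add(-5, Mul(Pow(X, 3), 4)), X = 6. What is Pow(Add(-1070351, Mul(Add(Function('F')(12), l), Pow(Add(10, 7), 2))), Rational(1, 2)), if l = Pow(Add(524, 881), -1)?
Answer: Mul(Rational(1, 4215), I, Pow(20486254081395, Rational(1, 2))) ≈ Mul(1073.8, I)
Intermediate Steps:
Function('F')(S) = Rational(-859, 3) (Function('F')(S) = Mul(Rational(-1, 3), Add(-5, Mul(Pow(6, 3), 4))) = Mul(Rational(-1, 3), Add(-5, Mul(216, 4))) = Mul(Rational(-1, 3), Add(-5, 864)) = Mul(Rational(-1, 3), 859) = Rational(-859, 3))
l = Rational(1, 1405) (l = Pow(1405, -1) = Rational(1, 1405) ≈ 0.00071174)
Pow(Add(-1070351, Mul(Add(Function('F')(12), l), Pow(Add(10, 7), 2))), Rational(1, 2)) = Pow(Add(-1070351, Mul(Add(Rational(-859, 3), Rational(1, 1405)), Pow(Add(10, 7), 2))), Rational(1, 2)) = Pow(Add(-1070351, Mul(Rational(-1206892, 4215), Pow(17, 2))), Rational(1, 2)) = Pow(Add(-1070351, Mul(Rational(-1206892, 4215), 289)), Rational(1, 2)) = Pow(Add(-1070351, Rational(-348791788, 4215)), Rational(1, 2)) = Pow(Rational(-4860321253, 4215), Rational(1, 2)) = Mul(Rational(1, 4215), I, Pow(20486254081395, Rational(1, 2)))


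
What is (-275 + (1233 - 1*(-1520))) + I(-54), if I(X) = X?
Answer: 2424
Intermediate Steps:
(-275 + (1233 - 1*(-1520))) + I(-54) = (-275 + (1233 - 1*(-1520))) - 54 = (-275 + (1233 + 1520)) - 54 = (-275 + 2753) - 54 = 2478 - 54 = 2424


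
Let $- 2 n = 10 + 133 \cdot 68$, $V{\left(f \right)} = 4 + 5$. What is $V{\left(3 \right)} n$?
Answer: $-40743$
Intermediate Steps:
$V{\left(f \right)} = 9$
$n = -4527$ ($n = - \frac{10 + 133 \cdot 68}{2} = - \frac{10 + 9044}{2} = \left(- \frac{1}{2}\right) 9054 = -4527$)
$V{\left(3 \right)} n = 9 \left(-4527\right) = -40743$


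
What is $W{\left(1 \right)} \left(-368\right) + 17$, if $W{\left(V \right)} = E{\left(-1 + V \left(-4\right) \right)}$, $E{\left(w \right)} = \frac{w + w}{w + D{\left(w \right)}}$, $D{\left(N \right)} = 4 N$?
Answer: $- \frac{651}{5} \approx -130.2$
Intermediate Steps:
$E{\left(w \right)} = \frac{2}{5}$ ($E{\left(w \right)} = \frac{w + w}{w + 4 w} = \frac{2 w}{5 w} = 2 w \frac{1}{5 w} = \frac{2}{5}$)
$W{\left(V \right)} = \frac{2}{5}$
$W{\left(1 \right)} \left(-368\right) + 17 = \frac{2}{5} \left(-368\right) + 17 = - \frac{736}{5} + 17 = - \frac{651}{5}$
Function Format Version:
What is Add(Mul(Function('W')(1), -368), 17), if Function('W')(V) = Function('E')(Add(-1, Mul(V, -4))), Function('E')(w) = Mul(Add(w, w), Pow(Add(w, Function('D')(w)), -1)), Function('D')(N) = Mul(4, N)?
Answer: Rational(-651, 5) ≈ -130.20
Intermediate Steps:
Function('E')(w) = Rational(2, 5) (Function('E')(w) = Mul(Add(w, w), Pow(Add(w, Mul(4, w)), -1)) = Mul(Mul(2, w), Pow(Mul(5, w), -1)) = Mul(Mul(2, w), Mul(Rational(1, 5), Pow(w, -1))) = Rational(2, 5))
Function('W')(V) = Rational(2, 5)
Add(Mul(Function('W')(1), -368), 17) = Add(Mul(Rational(2, 5), -368), 17) = Add(Rational(-736, 5), 17) = Rational(-651, 5)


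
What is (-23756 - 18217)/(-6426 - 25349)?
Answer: 41973/31775 ≈ 1.3209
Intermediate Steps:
(-23756 - 18217)/(-6426 - 25349) = -41973/(-31775) = -41973*(-1/31775) = 41973/31775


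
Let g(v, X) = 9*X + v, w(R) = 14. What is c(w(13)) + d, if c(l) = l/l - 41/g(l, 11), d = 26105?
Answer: 2949937/113 ≈ 26106.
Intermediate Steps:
g(v, X) = v + 9*X
c(l) = 1 - 41/(99 + l) (c(l) = l/l - 41/(l + 9*11) = 1 - 41/(l + 99) = 1 - 41/(99 + l))
c(w(13)) + d = (58 + 14)/(99 + 14) + 26105 = 72/113 + 26105 = 2949937/113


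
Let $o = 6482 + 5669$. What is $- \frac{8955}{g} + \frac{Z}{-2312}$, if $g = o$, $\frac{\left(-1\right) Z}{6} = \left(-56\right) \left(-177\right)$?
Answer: $\frac{87742539}{3511639} \approx 24.986$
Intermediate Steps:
$Z = -59472$ ($Z = - 6 \left(\left(-56\right) \left(-177\right)\right) = \left(-6\right) 9912 = -59472$)
$o = 12151$
$g = 12151$
$- \frac{8955}{g} + \frac{Z}{-2312} = - \frac{8955}{12151} - \frac{59472}{-2312} = \left(-8955\right) \frac{1}{12151} - - \frac{7434}{289} = - \frac{8955}{12151} + \frac{7434}{289} = \frac{87742539}{3511639}$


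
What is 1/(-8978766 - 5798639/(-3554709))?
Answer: -3554709/31916894510455 ≈ -1.1137e-7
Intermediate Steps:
1/(-8978766 - 5798639/(-3554709)) = 1/(-8978766 - 5798639*(-1/3554709)) = 1/(-8978766 + 5798639/3554709) = 1/(-31916894510455/3554709) = -3554709/31916894510455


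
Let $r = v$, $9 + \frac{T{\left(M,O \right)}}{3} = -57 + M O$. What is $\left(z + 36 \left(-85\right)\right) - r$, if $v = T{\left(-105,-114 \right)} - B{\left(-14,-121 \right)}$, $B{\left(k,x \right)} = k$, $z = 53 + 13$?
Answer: $-38720$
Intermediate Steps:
$z = 66$
$T{\left(M,O \right)} = -198 + 3 M O$ ($T{\left(M,O \right)} = -27 + 3 \left(-57 + M O\right) = -27 + \left(-171 + 3 M O\right) = -198 + 3 M O$)
$v = 35726$ ($v = \left(-198 + 3 \left(-105\right) \left(-114\right)\right) - -14 = \left(-198 + 35910\right) + 14 = 35712 + 14 = 35726$)
$r = 35726$
$\left(z + 36 \left(-85\right)\right) - r = \left(66 + 36 \left(-85\right)\right) - 35726 = \left(66 - 3060\right) - 35726 = -2994 - 35726 = -38720$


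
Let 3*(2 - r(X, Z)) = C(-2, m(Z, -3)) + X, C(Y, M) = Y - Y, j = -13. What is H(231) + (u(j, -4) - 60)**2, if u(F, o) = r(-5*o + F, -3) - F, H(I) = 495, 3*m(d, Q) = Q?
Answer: 24619/9 ≈ 2735.4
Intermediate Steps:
m(d, Q) = Q/3
C(Y, M) = 0
r(X, Z) = 2 - X/3 (r(X, Z) = 2 - (0 + X)/3 = 2 - X/3)
u(F, o) = 2 - 4*F/3 + 5*o/3 (u(F, o) = (2 - (-5*o + F)/3) - F = (2 - (F - 5*o)/3) - F = (2 + (-F/3 + 5*o/3)) - F = (2 - F/3 + 5*o/3) - F = 2 - 4*F/3 + 5*o/3)
H(231) + (u(j, -4) - 60)**2 = 495 + ((2 - 4/3*(-13) + (5/3)*(-4)) - 60)**2 = 495 + ((2 + 52/3 - 20/3) - 60)**2 = 495 + (38/3 - 60)**2 = 495 + (-142/3)**2 = 495 + 20164/9 = 24619/9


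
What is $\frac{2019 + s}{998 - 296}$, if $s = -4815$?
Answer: $- \frac{466}{117} \approx -3.9829$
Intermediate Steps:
$\frac{2019 + s}{998 - 296} = \frac{2019 - 4815}{998 - 296} = - \frac{2796}{702} = \left(-2796\right) \frac{1}{702} = - \frac{466}{117}$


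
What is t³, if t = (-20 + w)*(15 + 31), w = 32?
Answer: 168196608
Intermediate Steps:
t = 552 (t = (-20 + 32)*(15 + 31) = 12*46 = 552)
t³ = 552³ = 168196608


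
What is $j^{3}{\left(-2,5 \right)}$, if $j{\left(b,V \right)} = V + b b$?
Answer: $729$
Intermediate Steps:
$j{\left(b,V \right)} = V + b^{2}$
$j^{3}{\left(-2,5 \right)} = \left(5 + \left(-2\right)^{2}\right)^{3} = \left(5 + 4\right)^{3} = 9^{3} = 729$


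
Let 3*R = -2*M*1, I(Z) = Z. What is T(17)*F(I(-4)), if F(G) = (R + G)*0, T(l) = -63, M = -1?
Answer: 0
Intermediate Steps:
R = ⅔ (R = (-2*(-1)*1)/3 = (2*1)/3 = (⅓)*2 = ⅔ ≈ 0.66667)
F(G) = 0 (F(G) = (⅔ + G)*0 = 0)
T(17)*F(I(-4)) = -63*0 = 0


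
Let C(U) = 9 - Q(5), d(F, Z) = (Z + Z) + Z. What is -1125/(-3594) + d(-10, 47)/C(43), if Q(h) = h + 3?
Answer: 169293/1198 ≈ 141.31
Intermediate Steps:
Q(h) = 3 + h
d(F, Z) = 3*Z (d(F, Z) = 2*Z + Z = 3*Z)
C(U) = 1 (C(U) = 9 - (3 + 5) = 9 - 1*8 = 9 - 8 = 1)
-1125/(-3594) + d(-10, 47)/C(43) = -1125/(-3594) + (3*47)/1 = -1125*(-1/3594) + 141*1 = 375/1198 + 141 = 169293/1198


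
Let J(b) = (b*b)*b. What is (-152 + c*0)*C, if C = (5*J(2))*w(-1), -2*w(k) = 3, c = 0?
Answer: 9120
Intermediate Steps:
w(k) = -3/2 (w(k) = -½*3 = -3/2)
J(b) = b³ (J(b) = b²*b = b³)
C = -60 (C = (5*2³)*(-3/2) = (5*8)*(-3/2) = 40*(-3/2) = -60)
(-152 + c*0)*C = (-152 + 0*0)*(-60) = (-152 + 0)*(-60) = -152*(-60) = 9120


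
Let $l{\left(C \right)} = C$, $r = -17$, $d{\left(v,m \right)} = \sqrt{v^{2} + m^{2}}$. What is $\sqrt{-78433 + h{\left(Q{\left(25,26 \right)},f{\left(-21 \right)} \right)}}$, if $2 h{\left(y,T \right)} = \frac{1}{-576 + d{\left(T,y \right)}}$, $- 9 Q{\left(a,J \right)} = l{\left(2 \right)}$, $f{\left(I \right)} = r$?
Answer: $\frac{\sqrt{-1626386706 + 313732 \sqrt{23413}}}{2 \sqrt{5184 - \sqrt{23413}}} \approx 280.06 i$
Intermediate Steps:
$d{\left(v,m \right)} = \sqrt{m^{2} + v^{2}}$
$f{\left(I \right)} = -17$
$Q{\left(a,J \right)} = - \frac{2}{9}$ ($Q{\left(a,J \right)} = \left(- \frac{1}{9}\right) 2 = - \frac{2}{9}$)
$h{\left(y,T \right)} = \frac{1}{2 \left(-576 + \sqrt{T^{2} + y^{2}}\right)}$ ($h{\left(y,T \right)} = \frac{1}{2 \left(-576 + \sqrt{y^{2} + T^{2}}\right)} = \frac{1}{2 \left(-576 + \sqrt{T^{2} + y^{2}}\right)}$)
$\sqrt{-78433 + h{\left(Q{\left(25,26 \right)},f{\left(-21 \right)} \right)}} = \sqrt{-78433 + \frac{1}{2 \left(-576 + \sqrt{\left(-17\right)^{2} + \left(- \frac{2}{9}\right)^{2}}\right)}} = \sqrt{-78433 + \frac{1}{2 \left(-576 + \sqrt{289 + \frac{4}{81}}\right)}} = \sqrt{-78433 + \frac{1}{2 \left(-576 + \sqrt{\frac{23413}{81}}\right)}} = \sqrt{-78433 + \frac{1}{2 \left(-576 + \frac{\sqrt{23413}}{9}\right)}}$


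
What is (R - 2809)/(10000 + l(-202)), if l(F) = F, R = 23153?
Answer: 10172/4899 ≈ 2.0763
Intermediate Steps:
(R - 2809)/(10000 + l(-202)) = (23153 - 2809)/(10000 - 202) = 20344/9798 = 20344*(1/9798) = 10172/4899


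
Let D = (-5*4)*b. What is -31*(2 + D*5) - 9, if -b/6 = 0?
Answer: -71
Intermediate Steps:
b = 0 (b = -6*0 = 0)
D = 0 (D = -5*4*0 = -20*0 = 0)
-31*(2 + D*5) - 9 = -31*(2 + 0*5) - 9 = -31*(2 + 0) - 9 = -31*2 - 9 = -62 - 9 = -71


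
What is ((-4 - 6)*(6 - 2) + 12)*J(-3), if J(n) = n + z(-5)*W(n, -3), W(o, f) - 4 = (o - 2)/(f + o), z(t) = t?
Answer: 2282/3 ≈ 760.67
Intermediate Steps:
W(o, f) = 4 + (-2 + o)/(f + o) (W(o, f) = 4 + (o - 2)/(f + o) = 4 + (-2 + o)/(f + o))
J(n) = n - 5*(-14 + 5*n)/(-3 + n) (J(n) = n - 5*(-2 + 4*(-3) + 5*n)/(-3 + n) = n - 5*(-2 - 12 + 5*n)/(-3 + n) = n - 5*(-14 + 5*n)/(-3 + n))
((-4 - 6)*(6 - 2) + 12)*J(-3) = ((-4 - 6)*(6 - 2) + 12)*((70 + (-3)² - 28*(-3))/(-3 - 3)) = (-10*4 + 12)*((70 + 9 + 84)/(-6)) = (-40 + 12)*(-⅙*163) = -28*(-163/6) = 2282/3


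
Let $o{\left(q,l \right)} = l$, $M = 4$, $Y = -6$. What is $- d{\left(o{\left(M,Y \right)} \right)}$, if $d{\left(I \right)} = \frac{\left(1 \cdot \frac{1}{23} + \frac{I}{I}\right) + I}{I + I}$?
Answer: $- \frac{19}{46} \approx -0.41304$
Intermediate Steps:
$d{\left(I \right)} = \frac{\frac{24}{23} + I}{2 I}$ ($d{\left(I \right)} = \frac{\left(1 \cdot \frac{1}{23} + 1\right) + I}{2 I} = \left(\left(\frac{1}{23} + 1\right) + I\right) \frac{1}{2 I} = \left(\frac{24}{23} + I\right) \frac{1}{2 I} = \frac{\frac{24}{23} + I}{2 I}$)
$- d{\left(o{\left(M,Y \right)} \right)} = - \frac{24 + 23 \left(-6\right)}{46 \left(-6\right)} = - \frac{\left(-1\right) \left(24 - 138\right)}{46 \cdot 6} = - \frac{\left(-1\right) \left(-114\right)}{46 \cdot 6} = \left(-1\right) \frac{19}{46} = - \frac{19}{46}$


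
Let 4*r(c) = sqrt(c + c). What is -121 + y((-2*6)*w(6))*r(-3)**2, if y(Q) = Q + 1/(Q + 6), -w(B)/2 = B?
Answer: -70001/400 ≈ -175.00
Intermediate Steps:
w(B) = -2*B
r(c) = sqrt(2)*sqrt(c)/4 (r(c) = sqrt(c + c)/4 = sqrt(2*c)/4 = (sqrt(2)*sqrt(c))/4 = sqrt(2)*sqrt(c)/4)
y(Q) = Q + 1/(6 + Q)
-121 + y((-2*6)*w(6))*r(-3)**2 = -121 + ((1 + ((-2*6)*(-2*6))**2 + 6*((-2*6)*(-2*6)))/(6 + (-2*6)*(-2*6)))*(sqrt(2)*sqrt(-3)/4)**2 = -121 + ((1 + (-12*(-12))**2 + 6*(-12*(-12)))/(6 - 12*(-12)))*(sqrt(2)*(I*sqrt(3))/4)**2 = -121 + ((1 + 144**2 + 6*144)/(6 + 144))*(I*sqrt(6)/4)**2 = -121 + ((1 + 20736 + 864)/150)*(-3/8) = -121 + ((1/150)*21601)*(-3/8) = -121 + (21601/150)*(-3/8) = -121 - 21601/400 = -70001/400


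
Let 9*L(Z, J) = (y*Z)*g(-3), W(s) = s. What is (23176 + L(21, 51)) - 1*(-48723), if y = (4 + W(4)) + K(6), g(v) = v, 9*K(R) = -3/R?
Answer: 1293181/18 ≈ 71843.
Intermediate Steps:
K(R) = -1/(3*R) (K(R) = (-3/R)/9 = -1/(3*R))
y = 143/18 (y = (4 + 4) - ⅓/6 = 8 - ⅓*⅙ = 8 - 1/18 = 143/18 ≈ 7.9444)
L(Z, J) = -143*Z/54 (L(Z, J) = ((143*Z/18)*(-3))/9 = (-143*Z/6)/9 = -143*Z/54)
(23176 + L(21, 51)) - 1*(-48723) = (23176 - 143/54*21) - 1*(-48723) = (23176 - 1001/18) + 48723 = 416167/18 + 48723 = 1293181/18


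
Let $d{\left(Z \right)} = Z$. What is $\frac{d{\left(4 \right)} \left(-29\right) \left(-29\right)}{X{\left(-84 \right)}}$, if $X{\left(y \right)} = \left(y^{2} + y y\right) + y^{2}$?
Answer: $\frac{841}{5292} \approx 0.15892$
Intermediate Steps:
$X{\left(y \right)} = 3 y^{2}$ ($X{\left(y \right)} = \left(y^{2} + y^{2}\right) + y^{2} = 2 y^{2} + y^{2} = 3 y^{2}$)
$\frac{d{\left(4 \right)} \left(-29\right) \left(-29\right)}{X{\left(-84 \right)}} = \frac{4 \left(-29\right) \left(-29\right)}{3 \left(-84\right)^{2}} = \frac{\left(-116\right) \left(-29\right)}{3 \cdot 7056} = \frac{3364}{21168} = 3364 \cdot \frac{1}{21168} = \frac{841}{5292}$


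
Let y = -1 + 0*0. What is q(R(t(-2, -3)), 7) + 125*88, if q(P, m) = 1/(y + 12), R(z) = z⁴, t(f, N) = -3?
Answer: 121001/11 ≈ 11000.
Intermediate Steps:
y = -1 (y = -1 + 0 = -1)
q(P, m) = 1/11 (q(P, m) = 1/(-1 + 12) = 1/11)
q(R(t(-2, -3)), 7) + 125*88 = 1/11 + 125*88 = 1/11 + 11000 = 121001/11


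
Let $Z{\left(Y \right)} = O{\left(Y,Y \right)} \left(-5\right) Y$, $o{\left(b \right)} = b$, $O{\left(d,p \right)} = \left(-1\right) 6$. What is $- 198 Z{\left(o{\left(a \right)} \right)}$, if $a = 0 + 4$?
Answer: $-23760$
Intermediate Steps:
$O{\left(d,p \right)} = -6$
$a = 4$
$Z{\left(Y \right)} = 30 Y$ ($Z{\left(Y \right)} = \left(-6\right) \left(-5\right) Y = 30 Y$)
$- 198 Z{\left(o{\left(a \right)} \right)} = - 198 \cdot 30 \cdot 4 = \left(-198\right) 120 = -23760$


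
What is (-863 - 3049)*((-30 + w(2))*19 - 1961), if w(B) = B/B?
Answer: 9826944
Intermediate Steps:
w(B) = 1
(-863 - 3049)*((-30 + w(2))*19 - 1961) = (-863 - 3049)*((-30 + 1)*19 - 1961) = -3912*(-29*19 - 1961) = -3912*(-551 - 1961) = -3912*(-2512) = 9826944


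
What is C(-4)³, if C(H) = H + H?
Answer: -512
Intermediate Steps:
C(H) = 2*H
C(-4)³ = (2*(-4))³ = (-8)³ = -512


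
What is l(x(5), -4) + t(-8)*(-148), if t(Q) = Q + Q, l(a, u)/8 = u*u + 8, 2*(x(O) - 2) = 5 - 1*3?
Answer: 2560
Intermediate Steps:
x(O) = 3 (x(O) = 2 + (5 - 1*3)/2 = 2 + (5 - 3)/2 = 2 + (1/2)*2 = 2 + 1 = 3)
l(a, u) = 64 + 8*u**2 (l(a, u) = 8*(u*u + 8) = 8*(u**2 + 8) = 8*(8 + u**2) = 64 + 8*u**2)
t(Q) = 2*Q
l(x(5), -4) + t(-8)*(-148) = (64 + 8*(-4)**2) + (2*(-8))*(-148) = (64 + 8*16) - 16*(-148) = (64 + 128) + 2368 = 192 + 2368 = 2560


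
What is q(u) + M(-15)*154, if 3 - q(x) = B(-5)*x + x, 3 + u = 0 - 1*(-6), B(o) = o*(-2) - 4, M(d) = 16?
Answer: 2446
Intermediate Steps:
B(o) = -4 - 2*o (B(o) = -2*o - 4 = -4 - 2*o)
u = 3 (u = -3 + (0 - 1*(-6)) = -3 + (0 + 6) = -3 + 6 = 3)
q(x) = 3 - 7*x (q(x) = 3 - ((-4 - 2*(-5))*x + x) = 3 - ((-4 + 10)*x + x) = 3 - (6*x + x) = 3 - 7*x)
q(u) + M(-15)*154 = (3 - 7*3) + 16*154 = (3 - 21) + 2464 = -18 + 2464 = 2446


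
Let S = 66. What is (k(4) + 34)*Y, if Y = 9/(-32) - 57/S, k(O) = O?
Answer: -7657/176 ≈ -43.506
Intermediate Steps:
Y = -403/352 (Y = 9/(-32) - 57/66 = 9*(-1/32) - 57*1/66 = -9/32 - 19/22 = -403/352 ≈ -1.1449)
(k(4) + 34)*Y = (4 + 34)*(-403/352) = 38*(-403/352) = -7657/176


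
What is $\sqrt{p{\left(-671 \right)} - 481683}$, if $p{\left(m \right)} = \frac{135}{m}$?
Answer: $\frac{2 i \sqrt{54218381547}}{671} \approx 694.03 i$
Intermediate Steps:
$\sqrt{p{\left(-671 \right)} - 481683} = \sqrt{\frac{135}{-671} - 481683} = \sqrt{135 \left(- \frac{1}{671}\right) - 481683} = \sqrt{- \frac{135}{671} - 481683} = \sqrt{- \frac{323209428}{671}} = \frac{2 i \sqrt{54218381547}}{671}$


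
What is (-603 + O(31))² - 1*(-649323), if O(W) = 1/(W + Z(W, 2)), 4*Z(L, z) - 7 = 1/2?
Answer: 70060956148/69169 ≈ 1.0129e+6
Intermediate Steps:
Z(L, z) = 15/8 (Z(L, z) = 7/4 + (1/2)/4 = 7/4 + (1*(½))/4 = 7/4 + (¼)*(½) = 7/4 + ⅛ = 15/8)
O(W) = 1/(15/8 + W) (O(W) = 1/(W + 15/8) = 1/(15/8 + W))
(-603 + O(31))² - 1*(-649323) = (-603 + 8/(15 + 8*31))² - 1*(-649323) = (-603 + 8/(15 + 248))² + 649323 = (-603 + 8/263)² + 649323 = (-158581/263)² + 649323 = 25147933561/69169 + 649323 = 70060956148/69169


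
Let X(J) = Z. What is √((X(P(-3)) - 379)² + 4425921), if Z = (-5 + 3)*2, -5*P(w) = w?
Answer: √4572610 ≈ 2138.4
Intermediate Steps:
P(w) = -w/5
Z = -4 (Z = -2*2 = -4)
X(J) = -4
√((X(P(-3)) - 379)² + 4425921) = √((-4 - 379)² + 4425921) = √((-383)² + 4425921) = √(146689 + 4425921) = √4572610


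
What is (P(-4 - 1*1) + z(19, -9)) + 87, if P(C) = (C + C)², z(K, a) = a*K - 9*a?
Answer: 97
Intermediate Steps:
z(K, a) = -9*a + K*a (z(K, a) = K*a - 9*a = -9*a + K*a)
P(C) = 4*C² (P(C) = (2*C)² = 4*C²)
(P(-4 - 1*1) + z(19, -9)) + 87 = (4*(-4 - 1*1)² - 9*(-9 + 19)) + 87 = (4*(-4 - 1)² - 9*10) + 87 = (4*(-5)² - 90) + 87 = (4*25 - 90) + 87 = (100 - 90) + 87 = 10 + 87 = 97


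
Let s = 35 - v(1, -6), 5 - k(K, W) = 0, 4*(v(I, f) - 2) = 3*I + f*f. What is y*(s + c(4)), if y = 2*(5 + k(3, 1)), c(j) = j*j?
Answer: 785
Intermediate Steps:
c(j) = j²
v(I, f) = 2 + f²/4 + 3*I/4 (v(I, f) = 2 + (3*I + f*f)/4 = 2 + (3*I + f²)/4 = 2 + (f² + 3*I)/4 = 2 + (f²/4 + 3*I/4) = 2 + f²/4 + 3*I/4)
k(K, W) = 5 (k(K, W) = 5 - 1*0 = 5 + 0 = 5)
y = 20 (y = 2*(5 + 5) = 2*10 = 20)
s = 93/4 (s = 35 - (2 + (¼)*(-6)² + (¾)*1) = 35 - (2 + (¼)*36 + ¾) = 35 - (2 + 9 + ¾) = 35 - 1*47/4 = 35 - 47/4 = 93/4 ≈ 23.250)
y*(s + c(4)) = 20*(93/4 + 4²) = 20*(93/4 + 16) = 20*(157/4) = 785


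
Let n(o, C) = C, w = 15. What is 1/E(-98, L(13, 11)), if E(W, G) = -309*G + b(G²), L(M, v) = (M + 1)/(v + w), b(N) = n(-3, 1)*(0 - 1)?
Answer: -13/2176 ≈ -0.0059743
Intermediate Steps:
b(N) = -1 (b(N) = 1*(0 - 1) = 1*(-1) = -1)
L(M, v) = (1 + M)/(15 + v) (L(M, v) = (M + 1)/(v + 15) = (1 + M)/(15 + v))
E(W, G) = -1 - 309*G (E(W, G) = -309*G - 1 = -1 - 309*G)
1/E(-98, L(13, 11)) = 1/(-1 - 309*(1 + 13)/(15 + 11)) = 1/(-1 - 309*14/26) = 1/(-1 - 309*7/13) = 1/(-1 - 2163/13) = 1/(-2176/13) = -13/2176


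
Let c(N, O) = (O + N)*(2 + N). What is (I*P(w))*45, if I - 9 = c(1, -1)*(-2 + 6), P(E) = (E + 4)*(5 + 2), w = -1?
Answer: 8505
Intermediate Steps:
c(N, O) = (2 + N)*(N + O) (c(N, O) = (N + O)*(2 + N) = (2 + N)*(N + O))
P(E) = 28 + 7*E (P(E) = (4 + E)*7 = 28 + 7*E)
I = 9 (I = 9 + (1² + 2*1 + 2*(-1) + 1*(-1))*(-2 + 6) = 9 + (1 + 2 - 2 - 1)*4 = 9 + 0*4 = 9 + 0 = 9)
(I*P(w))*45 = (9*(28 + 7*(-1)))*45 = (9*(28 - 7))*45 = (9*21)*45 = 189*45 = 8505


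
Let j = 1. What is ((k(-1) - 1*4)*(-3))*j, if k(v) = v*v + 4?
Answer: -3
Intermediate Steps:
k(v) = 4 + v**2 (k(v) = v**2 + 4 = 4 + v**2)
((k(-1) - 1*4)*(-3))*j = (((4 + (-1)**2) - 1*4)*(-3))*1 = (((4 + 1) - 4)*(-3))*1 = ((5 - 4)*(-3))*1 = (1*(-3))*1 = -3*1 = -3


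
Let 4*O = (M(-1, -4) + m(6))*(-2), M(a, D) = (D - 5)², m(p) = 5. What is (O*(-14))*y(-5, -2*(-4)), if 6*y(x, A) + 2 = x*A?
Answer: -4214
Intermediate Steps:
y(x, A) = -⅓ + A*x/6 (y(x, A) = -⅓ + (x*A)/6 = -⅓ + (A*x)/6 = -⅓ + A*x/6)
M(a, D) = (-5 + D)²
O = -43 (O = (((-5 - 4)² + 5)*(-2))/4 = (((-9)² + 5)*(-2))/4 = ((81 + 5)*(-2))/4 = (86*(-2))/4 = (¼)*(-172) = -43)
(O*(-14))*y(-5, -2*(-4)) = (-43*(-14))*(-⅓ + (⅙)*(-2*(-4))*(-5)) = 602*(-⅓ + (⅙)*8*(-5)) = 602*(-⅓ - 20/3) = 602*(-7) = -4214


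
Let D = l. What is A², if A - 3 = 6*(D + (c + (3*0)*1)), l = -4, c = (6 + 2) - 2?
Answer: 225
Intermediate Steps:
c = 6 (c = 8 - 2 = 6)
D = -4
A = 15 (A = 3 + 6*(-4 + (6 + (3*0)*1)) = 3 + 6*(-4 + (6 + 0*1)) = 3 + 6*(-4 + (6 + 0)) = 3 + 6*(-4 + 6) = 3 + 6*2 = 3 + 12 = 15)
A² = 15² = 225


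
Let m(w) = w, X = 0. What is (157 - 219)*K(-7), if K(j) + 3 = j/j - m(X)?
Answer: 124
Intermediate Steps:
K(j) = -2 (K(j) = -3 + (j/j - 1*0) = -3 + (1 + 0) = -3 + 1 = -2)
(157 - 219)*K(-7) = (157 - 219)*(-2) = -62*(-2) = 124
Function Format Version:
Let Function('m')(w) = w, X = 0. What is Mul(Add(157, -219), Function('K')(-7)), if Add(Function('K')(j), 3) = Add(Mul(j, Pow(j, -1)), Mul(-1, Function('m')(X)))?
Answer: 124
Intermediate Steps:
Function('K')(j) = -2 (Function('K')(j) = Add(-3, Add(Mul(j, Pow(j, -1)), Mul(-1, 0))) = Add(-3, Add(1, 0)) = Add(-3, 1) = -2)
Mul(Add(157, -219), Function('K')(-7)) = Mul(Add(157, -219), -2) = Mul(-62, -2) = 124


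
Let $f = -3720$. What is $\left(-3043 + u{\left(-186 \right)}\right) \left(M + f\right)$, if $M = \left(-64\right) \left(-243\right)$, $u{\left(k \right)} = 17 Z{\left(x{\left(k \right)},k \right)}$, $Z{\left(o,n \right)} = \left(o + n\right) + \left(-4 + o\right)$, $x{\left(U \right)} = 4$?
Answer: $-72612984$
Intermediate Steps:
$Z{\left(o,n \right)} = -4 + n + 2 o$ ($Z{\left(o,n \right)} = \left(n + o\right) + \left(-4 + o\right) = -4 + n + 2 o$)
$u{\left(k \right)} = 68 + 17 k$ ($u{\left(k \right)} = 17 \left(-4 + k + 2 \cdot 4\right) = 17 \left(-4 + k + 8\right) = 17 \left(4 + k\right) = 68 + 17 k$)
$M = 15552$
$\left(-3043 + u{\left(-186 \right)}\right) \left(M + f\right) = \left(-3043 + \left(68 + 17 \left(-186\right)\right)\right) \left(15552 - 3720\right) = \left(-3043 + \left(68 - 3162\right)\right) 11832 = \left(-3043 - 3094\right) 11832 = \left(-6137\right) 11832 = -72612984$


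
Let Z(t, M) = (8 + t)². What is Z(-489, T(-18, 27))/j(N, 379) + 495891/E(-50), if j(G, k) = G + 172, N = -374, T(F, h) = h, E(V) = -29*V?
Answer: -58825867/73225 ≈ -803.36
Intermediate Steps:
j(G, k) = 172 + G
Z(-489, T(-18, 27))/j(N, 379) + 495891/E(-50) = (8 - 489)²/(172 - 374) + 495891/((-29*(-50))) = (-481)²/(-202) + 495891/1450 = 231361*(-1/202) + 495891*(1/1450) = -231361/202 + 495891/1450 = -58825867/73225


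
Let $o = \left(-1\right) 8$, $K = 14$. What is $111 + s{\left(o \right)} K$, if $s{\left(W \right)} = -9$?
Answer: $-15$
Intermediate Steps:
$o = -8$
$111 + s{\left(o \right)} K = 111 - 126 = -15$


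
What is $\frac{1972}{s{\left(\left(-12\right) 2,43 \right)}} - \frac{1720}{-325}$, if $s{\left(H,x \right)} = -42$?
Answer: $- \frac{56866}{1365} \approx -41.66$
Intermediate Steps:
$\frac{1972}{s{\left(\left(-12\right) 2,43 \right)}} - \frac{1720}{-325} = \frac{1972}{-42} - \frac{1720}{-325} = 1972 \left(- \frac{1}{42}\right) - - \frac{344}{65} = - \frac{986}{21} + \frac{344}{65} = - \frac{56866}{1365}$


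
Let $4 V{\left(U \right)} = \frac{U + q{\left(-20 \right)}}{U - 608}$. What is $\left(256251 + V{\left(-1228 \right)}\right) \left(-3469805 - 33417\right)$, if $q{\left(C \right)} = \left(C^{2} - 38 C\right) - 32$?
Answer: $- \frac{824092444973071}{918} \approx -8.977 \cdot 10^{11}$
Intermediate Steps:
$q{\left(C \right)} = -32 + C^{2} - 38 C$
$V{\left(U \right)} = \frac{1128 + U}{4 \left(-608 + U\right)}$ ($V{\left(U \right)} = \frac{\left(U - \left(-728 - 400\right)\right) \frac{1}{U - 608}}{4} = \frac{\left(U + \left(-32 + 400 + 760\right)\right) \frac{1}{U - 608}}{4} = \frac{\left(U + 1128\right) \frac{1}{-608 + U}}{4} = \frac{\left(1128 + U\right) \frac{1}{-608 + U}}{4} = \frac{\frac{1}{-608 + U} \left(1128 + U\right)}{4} = \frac{1128 + U}{4 \left(-608 + U\right)}$)
$\left(256251 + V{\left(-1228 \right)}\right) \left(-3469805 - 33417\right) = \left(256251 + \frac{1128 - 1228}{4 \left(-608 - 1228\right)}\right) \left(-3469805 - 33417\right) = \left(256251 + \frac{1}{4} \frac{1}{-1836} \left(-100\right)\right) \left(-3503222\right) = \left(256251 + \frac{1}{4} \left(- \frac{1}{1836}\right) \left(-100\right)\right) \left(-3503222\right) = \left(256251 + \frac{25}{1836}\right) \left(-3503222\right) = \frac{470476861}{1836} \left(-3503222\right) = - \frac{824092444973071}{918}$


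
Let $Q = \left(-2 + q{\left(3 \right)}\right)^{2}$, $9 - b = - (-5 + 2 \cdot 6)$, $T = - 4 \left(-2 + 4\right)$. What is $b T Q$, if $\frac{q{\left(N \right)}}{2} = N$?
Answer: $-2048$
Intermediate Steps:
$q{\left(N \right)} = 2 N$
$T = -8$ ($T = \left(-4\right) 2 = -8$)
$b = 16$ ($b = 9 - - (-5 + 2 \cdot 6) = 9 - - (-5 + 12) = 9 - \left(-1\right) 7 = 9 - -7 = 9 + 7 = 16$)
$Q = 16$ ($Q = \left(-2 + 2 \cdot 3\right)^{2} = \left(-2 + 6\right)^{2} = 4^{2} = 16$)
$b T Q = 16 \left(-8\right) 16 = \left(-128\right) 16 = -2048$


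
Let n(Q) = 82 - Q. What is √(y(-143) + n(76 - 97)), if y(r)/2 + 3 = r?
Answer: 3*I*√21 ≈ 13.748*I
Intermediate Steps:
y(r) = -6 + 2*r
√(y(-143) + n(76 - 97)) = √((-6 + 2*(-143)) + (82 - (76 - 97))) = √((-6 - 286) + (82 - 1*(-21))) = √(-292 + (82 + 21)) = √(-292 + 103) = √(-189) = 3*I*√21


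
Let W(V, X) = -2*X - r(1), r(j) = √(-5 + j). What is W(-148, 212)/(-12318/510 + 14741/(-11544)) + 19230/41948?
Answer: 8966065105695/523360383758 + 1962480*I/24952817 ≈ 17.132 + 0.078648*I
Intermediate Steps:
W(V, X) = -2*I - 2*X (W(V, X) = -2*X - √(-5 + 1) = -2*X - √(-4) = -2*X - 2*I = -2*I - 2*X)
W(-148, 212)/(-12318/510 + 14741/(-11544)) + 19230/41948 = (-2*I - 2*212)/(-12318/510 + 14741/(-11544)) + 19230/41948 = (-2*I - 424)/(-12318*1/510 + 14741*(-1/11544)) + 19230*(1/41948) = (-424 - 2*I)/(-2053/85 - 14741/11544) + 9615/20974 = (-424 - 2*I)/(-24952817/981240) + 9615/20974 = (-424 - 2*I)*(-981240/24952817) + 9615/20974 = (416045760/24952817 + 1962480*I/24952817) + 9615/20974 = 8966065105695/523360383758 + 1962480*I/24952817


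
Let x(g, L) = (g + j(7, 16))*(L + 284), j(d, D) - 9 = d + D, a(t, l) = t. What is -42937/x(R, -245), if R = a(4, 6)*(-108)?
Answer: 42937/15600 ≈ 2.7524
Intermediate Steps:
R = -432 (R = 4*(-108) = -432)
j(d, D) = 9 + D + d (j(d, D) = 9 + (d + D) = 9 + (D + d) = 9 + D + d)
x(g, L) = (32 + g)*(284 + L) (x(g, L) = (g + (9 + 16 + 7))*(L + 284) = (g + 32)*(284 + L) = (32 + g)*(284 + L))
-42937/x(R, -245) = -42937/(9088 + 32*(-245) + 284*(-432) - 245*(-432)) = -42937/(9088 - 7840 - 122688 + 105840) = -42937/(-15600) = -42937*(-1/15600) = 42937/15600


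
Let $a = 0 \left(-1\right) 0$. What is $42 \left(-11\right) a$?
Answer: $0$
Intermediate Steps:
$a = 0$ ($a = 0 \cdot 0 = 0$)
$42 \left(-11\right) a = 42 \left(-11\right) 0 = \left(-462\right) 0 = 0$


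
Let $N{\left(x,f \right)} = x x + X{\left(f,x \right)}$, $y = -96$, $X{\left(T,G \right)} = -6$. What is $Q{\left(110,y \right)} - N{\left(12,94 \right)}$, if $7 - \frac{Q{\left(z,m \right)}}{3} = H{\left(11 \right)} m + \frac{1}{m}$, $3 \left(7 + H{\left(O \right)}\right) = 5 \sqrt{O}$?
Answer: $- \frac{68255}{32} + 480 \sqrt{11} \approx -540.99$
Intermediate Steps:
$H{\left(O \right)} = -7 + \frac{5 \sqrt{O}}{3}$
$N{\left(x,f \right)} = -6 + x^{2}$ ($N{\left(x,f \right)} = x x - 6 = x^{2} - 6 = -6 + x^{2}$)
$Q{\left(z,m \right)} = 21 - \frac{3}{m} - 3 m \left(-7 + \frac{5 \sqrt{11}}{3}\right)$ ($Q{\left(z,m \right)} = 21 - 3 \left(\left(-7 + \frac{5 \sqrt{11}}{3}\right) m + \frac{1}{m}\right) = 21 - 3 \left(m \left(-7 + \frac{5 \sqrt{11}}{3}\right) + \frac{1}{m}\right) = 21 - 3 \left(\frac{1}{m} + m \left(-7 + \frac{5 \sqrt{11}}{3}\right)\right) = 21 - \left(\frac{3}{m} + 3 m \left(-7 + \frac{5 \sqrt{11}}{3}\right)\right) = 21 - \frac{3}{m} - 3 m \left(-7 + \frac{5 \sqrt{11}}{3}\right)$)
$Q{\left(110,y \right)} - N{\left(12,94 \right)} = \frac{-3 - 96 \left(21 - 96 \left(21 - 5 \sqrt{11}\right)\right)}{-96} - \left(-6 + 12^{2}\right) = - \frac{-3 - 96 \left(21 - \left(2016 - 480 \sqrt{11}\right)\right)}{96} - \left(-6 + 144\right) = - \frac{-3 - 96 \left(-1995 + 480 \sqrt{11}\right)}{96} - 138 = - \frac{-3 + \left(191520 - 46080 \sqrt{11}\right)}{96} - 138 = - \frac{191517 - 46080 \sqrt{11}}{96} - 138 = \left(- \frac{63839}{32} + 480 \sqrt{11}\right) - 138 = - \frac{68255}{32} + 480 \sqrt{11}$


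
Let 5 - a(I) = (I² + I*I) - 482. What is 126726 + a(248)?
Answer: 4205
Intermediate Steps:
a(I) = 487 - 2*I² (a(I) = 5 - ((I² + I*I) - 482) = 5 - ((I² + I²) - 482) = 5 - (2*I² - 482) = 5 - (-482 + 2*I²) = 5 + (482 - 2*I²) = 487 - 2*I²)
126726 + a(248) = 126726 + (487 - 2*248²) = 126726 + (487 - 2*61504) = 126726 + (487 - 123008) = 126726 - 122521 = 4205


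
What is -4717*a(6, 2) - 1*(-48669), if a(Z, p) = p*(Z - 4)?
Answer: 29801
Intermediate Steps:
a(Z, p) = p*(-4 + Z)
-4717*a(6, 2) - 1*(-48669) = -9434*(-4 + 6) - 1*(-48669) = -9434*2 + 48669 = -4717*4 + 48669 = -18868 + 48669 = 29801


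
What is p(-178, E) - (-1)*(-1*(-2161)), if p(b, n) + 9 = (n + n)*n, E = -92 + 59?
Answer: 4330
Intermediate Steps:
E = -33
p(b, n) = -9 + 2*n² (p(b, n) = -9 + (n + n)*n = -9 + (2*n)*n = -9 + 2*n²)
p(-178, E) - (-1)*(-1*(-2161)) = (-9 + 2*(-33)²) - (-1)*(-1*(-2161)) = (-9 + 2*1089) - (-1)*2161 = (-9 + 2178) - 1*(-2161) = 2169 + 2161 = 4330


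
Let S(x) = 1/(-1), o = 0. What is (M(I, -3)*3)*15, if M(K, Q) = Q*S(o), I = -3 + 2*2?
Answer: 135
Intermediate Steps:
I = 1 (I = -3 + 4 = 1)
S(x) = -1
M(K, Q) = -Q (M(K, Q) = Q*(-1) = -Q)
(M(I, -3)*3)*15 = (-1*(-3)*3)*15 = (3*3)*15 = 9*15 = 135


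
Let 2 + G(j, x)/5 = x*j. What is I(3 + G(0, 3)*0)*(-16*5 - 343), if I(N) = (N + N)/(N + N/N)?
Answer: -1269/2 ≈ -634.50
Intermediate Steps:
G(j, x) = -10 + 5*j*x (G(j, x) = -10 + 5*(x*j) = -10 + 5*(j*x) = -10 + 5*j*x)
I(N) = 2*N/(1 + N) (I(N) = (2*N)/(N + 1) = (2*N)/(1 + N) = 2*N/(1 + N))
I(3 + G(0, 3)*0)*(-16*5 - 343) = (2*(3 + (-10 + 5*0*3)*0)/(1 + (3 + (-10 + 5*0*3)*0)))*(-16*5 - 343) = (2*(3 + (-10 + 0)*0)/(1 + (3 + (-10 + 0)*0)))*(-80 - 343) = (2*(3 - 10*0)/(1 + (3 - 10*0)))*(-423) = (2*(3 + 0)/(1 + (3 + 0)))*(-423) = (2*3/(1 + 3))*(-423) = (2*3/4)*(-423) = (2*3*(¼))*(-423) = (3/2)*(-423) = -1269/2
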